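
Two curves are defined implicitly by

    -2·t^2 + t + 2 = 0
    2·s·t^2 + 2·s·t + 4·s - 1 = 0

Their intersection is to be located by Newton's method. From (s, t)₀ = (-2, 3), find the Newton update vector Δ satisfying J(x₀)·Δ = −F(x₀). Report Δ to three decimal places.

(0.854, -1.182)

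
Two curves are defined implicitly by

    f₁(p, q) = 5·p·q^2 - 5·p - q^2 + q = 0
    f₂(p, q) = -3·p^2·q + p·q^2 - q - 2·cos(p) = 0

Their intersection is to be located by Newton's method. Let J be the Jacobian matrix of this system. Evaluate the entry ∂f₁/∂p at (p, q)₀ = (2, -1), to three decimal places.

∂f₁/∂p = 5·q^2 - 5.
At (2, -1) this is 0.000.

0.000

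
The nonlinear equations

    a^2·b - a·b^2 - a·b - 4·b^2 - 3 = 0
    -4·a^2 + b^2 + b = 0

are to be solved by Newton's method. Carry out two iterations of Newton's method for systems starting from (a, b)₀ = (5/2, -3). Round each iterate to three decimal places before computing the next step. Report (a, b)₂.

(0.562, -1.016)

At (5/2, -3): F = (-72.750, -19.000).
Jacobian J = [[2·a·b - b^2 - b, a^2 - 2·a·b - a - 8·b], [-8·a, 2·b + 1]].
At the point, J = [[-21.000, 42.750], [-20.000, -5.000]] (det J = 960.000).
Solving J·Δ = −F gives Δ = (-1.225, 1.100).
Then the next iterate is (a, b)₁ = (1.275, -1.900).
Round to (1.275, -1.900) and repeat: F = (-22.70894, -4.79250), J = [[-6.555, 20.39563], [-10.200, -2.800]].
Δ = (-0.713, 0.884), so (a, b)₂ = (0.562, -1.016).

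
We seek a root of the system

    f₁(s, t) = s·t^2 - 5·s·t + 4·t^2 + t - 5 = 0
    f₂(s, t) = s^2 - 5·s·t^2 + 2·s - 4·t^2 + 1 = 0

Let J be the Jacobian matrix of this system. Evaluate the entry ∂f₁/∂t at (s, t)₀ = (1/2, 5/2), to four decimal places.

21.0000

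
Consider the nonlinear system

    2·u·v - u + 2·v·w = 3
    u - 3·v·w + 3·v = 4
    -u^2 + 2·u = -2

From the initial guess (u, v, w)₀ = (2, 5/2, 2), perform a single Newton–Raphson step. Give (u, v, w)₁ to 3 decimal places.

(3.000, 0.278, 1.756)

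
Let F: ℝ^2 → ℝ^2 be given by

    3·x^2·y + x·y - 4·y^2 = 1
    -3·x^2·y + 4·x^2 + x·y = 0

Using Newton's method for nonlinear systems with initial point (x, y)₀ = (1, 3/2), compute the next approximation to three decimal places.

(1.941, 2.235)

At (1, 3/2): F = (-4.000, 1.000).
Jacobian J = [[6·x·y + y, 3·x^2 + x - 8·y], [-6·x·y + 8·x + y, -3·x^2 + x]].
At the point, J = [[10.500, -8.000], [0.500, -2.000]] (det J = -17.000).
Solving J·Δ = −F gives Δ = (0.941, 0.735).
Then the next iterate is (x, y)₁ = (1.941, 2.235).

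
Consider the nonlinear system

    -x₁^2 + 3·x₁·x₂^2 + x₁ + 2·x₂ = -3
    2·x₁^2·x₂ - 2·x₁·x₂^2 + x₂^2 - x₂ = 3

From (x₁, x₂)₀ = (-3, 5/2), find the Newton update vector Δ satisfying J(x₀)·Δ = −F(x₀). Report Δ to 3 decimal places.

At (-3, 5/2): F = (-60.250, 83.250).
Jacobian J = [[-2·x₁ + 3·x₂^2 + 1, 6·x₁·x₂ + 2], [4·x₁·x₂ - 2·x₂^2, 2·x₁^2 - 4·x₁·x₂ + 2·x₂ - 1]].
At the point, J = [[25.750, -43.000], [-42.500, 52.000]] (det J = -488.500).
Solving J·Δ = −F gives Δ = (0.915, -0.854).

(0.915, -0.854)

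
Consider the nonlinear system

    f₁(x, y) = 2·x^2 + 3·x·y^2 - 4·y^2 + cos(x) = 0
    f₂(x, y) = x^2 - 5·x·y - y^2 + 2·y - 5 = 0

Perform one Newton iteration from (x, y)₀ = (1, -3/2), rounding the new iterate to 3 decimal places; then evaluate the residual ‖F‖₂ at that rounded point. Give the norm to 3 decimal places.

1.019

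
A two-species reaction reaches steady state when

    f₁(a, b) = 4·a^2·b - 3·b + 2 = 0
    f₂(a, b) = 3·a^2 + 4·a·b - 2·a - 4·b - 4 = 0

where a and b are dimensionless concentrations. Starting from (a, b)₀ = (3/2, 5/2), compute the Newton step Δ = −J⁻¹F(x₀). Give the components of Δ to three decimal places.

(0.131, -3.488)

At (3/2, 5/2): F = (17.000, 4.750).
Jacobian J = [[8·a·b, 4·a^2 - 3], [6·a + 4·b - 2, 4·a - 4]].
At the point, J = [[30.000, 6.000], [17.000, 2.000]] (det J = -42.000).
Solving J·Δ = −F gives Δ = (0.131, -3.488).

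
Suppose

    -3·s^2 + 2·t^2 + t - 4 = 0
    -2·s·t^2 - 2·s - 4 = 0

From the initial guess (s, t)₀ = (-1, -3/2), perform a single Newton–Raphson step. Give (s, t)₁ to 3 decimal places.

(-0.467, -1.661)

At (-1, -3/2): F = (-4.000, 2.500).
Jacobian J = [[-6·s, 4·t + 1], [-2·t^2 - 2, -4·s·t]].
At the point, J = [[6.000, -5.000], [-6.500, -6.000]] (det J = -68.500).
Solving J·Δ = −F gives Δ = (0.533, -0.161).
Then the next iterate is (s, t)₁ = (-0.467, -1.661).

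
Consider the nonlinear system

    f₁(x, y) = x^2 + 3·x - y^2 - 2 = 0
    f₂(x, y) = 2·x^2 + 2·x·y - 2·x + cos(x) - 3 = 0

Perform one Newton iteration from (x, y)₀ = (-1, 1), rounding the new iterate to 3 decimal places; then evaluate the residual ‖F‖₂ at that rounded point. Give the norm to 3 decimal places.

At (-1, 1): F = (-5.000, -0.45970).
Jacobian J = [[2·x + 3, -2·y], [4·x + 2·y - sin(x) - 2, 2·x]].
At the point, J = [[1.000, -2.000], [-3.15853, -2.000]] (det J = -8.31706).
Solving J·Δ = −F gives Δ = (1.092, -1.954).
Then the next iterate is (x, y)₁ = (0.092, -0.954).
Re-evaluating at (0.092, -0.954): F = (-2.62565, -2.34684), so ‖F‖₂ = 3.522.

3.522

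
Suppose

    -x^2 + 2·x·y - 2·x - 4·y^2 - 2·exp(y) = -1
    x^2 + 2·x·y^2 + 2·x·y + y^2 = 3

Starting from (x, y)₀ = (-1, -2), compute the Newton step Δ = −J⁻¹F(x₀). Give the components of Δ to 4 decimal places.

At (-1, -2): F = (-10.270671, -2.0000).
Jacobian J = [[-2·x + 2·y - 2, 2·x - 8·y - 2·exp(y)], [2·x + 2·y^2 + 2·y, 4·x·y + 2·x + 2·y]].
At the point, J = [[-4.0000, 13.729329], [2.0000, 2.0000]] (det J = -35.458659).
Solving J·Δ = −F gives Δ = (0.1951, 0.8049).

(0.1951, 0.8049)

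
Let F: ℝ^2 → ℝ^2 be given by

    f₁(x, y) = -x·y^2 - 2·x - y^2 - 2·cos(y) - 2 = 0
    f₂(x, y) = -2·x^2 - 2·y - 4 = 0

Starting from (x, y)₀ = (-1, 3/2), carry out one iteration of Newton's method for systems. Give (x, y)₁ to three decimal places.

(-36.070, -73.140)

At (-1, 3/2): F = (-0.14147, -9.000).
Jacobian J = [[-y^2 - 2, -2·x·y - 2·y + 2·sin(y)], [-4·x, -2]].
At the point, J = [[-4.250, 1.99499], [4.000, -2.000]] (det J = 0.52004).
Solving J·Δ = −F gives Δ = (-35.070, -74.640).
Then the next iterate is (x, y)₁ = (-36.070, -73.140).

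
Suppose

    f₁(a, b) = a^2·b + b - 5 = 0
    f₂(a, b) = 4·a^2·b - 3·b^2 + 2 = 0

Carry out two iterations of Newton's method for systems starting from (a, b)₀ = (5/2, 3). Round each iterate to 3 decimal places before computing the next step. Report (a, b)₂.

At (5/2, 3): F = (16.750, 50.000).
Jacobian J = [[2·a·b, a^2 + 1], [8·a·b, 4·a^2 - 6·b]].
At the point, J = [[15.000, 7.250], [60.000, 7.000]] (det J = -330.000).
Solving J·Δ = −F gives Δ = (-0.743, -0.773).
Then the next iterate is (a, b)₁ = (1.757, 2.227).
Round to (1.757, 2.227) and repeat: F = (4.10186, 14.62085), J = [[7.82568, 4.08705], [31.30271, -1.01380]].
Δ = (-0.470, -0.103), so (a, b)₂ = (1.287, 2.124).

(1.287, 2.124)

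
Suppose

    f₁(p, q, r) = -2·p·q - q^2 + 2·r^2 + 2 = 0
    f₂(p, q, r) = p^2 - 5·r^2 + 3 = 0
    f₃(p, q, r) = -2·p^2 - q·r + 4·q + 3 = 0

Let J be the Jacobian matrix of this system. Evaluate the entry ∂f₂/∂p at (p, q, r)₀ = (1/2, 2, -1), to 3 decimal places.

1.000

∂f₂/∂p = 2·p.
At (1/2, 2, -1) this is 1.000.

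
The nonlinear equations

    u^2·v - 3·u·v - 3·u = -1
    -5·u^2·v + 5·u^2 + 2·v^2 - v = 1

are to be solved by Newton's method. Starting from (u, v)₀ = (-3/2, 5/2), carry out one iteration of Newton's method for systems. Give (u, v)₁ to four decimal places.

At (-3/2, 5/2): F = (22.3750, -7.8750).
Jacobian J = [[2·u·v - 3·v - 3, u^2 - 3·u], [-10·u·v + 10·u, -5·u^2 + 4·v - 1]].
At the point, J = [[-18.0000, 6.7500], [22.5000, -2.2500]] (det J = -111.3750).
Solving J·Δ = −F gives Δ = (0.0253, -3.2475).
Then the next iterate is (u, v)₁ = (-1.4747, -0.7475).

(-1.4747, -0.7475)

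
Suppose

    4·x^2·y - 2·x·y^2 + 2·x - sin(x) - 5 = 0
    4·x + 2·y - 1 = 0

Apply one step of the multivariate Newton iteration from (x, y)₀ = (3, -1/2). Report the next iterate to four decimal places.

(0.5549, -0.6098)

At (3, -1/2): F = (-18.641120, 10.0000).
Jacobian J = [[8·x·y - 2·y^2 - cos(x) + 2, 4·x^2 - 4·x·y], [4, 2]].
At the point, J = [[-9.510008, 42.0000], [4.0000, 2.0000]] (det J = -187.020015).
Solving J·Δ = −F gives Δ = (-2.4451, -0.1098).
Then the next iterate is (x, y)₁ = (0.5549, -0.6098).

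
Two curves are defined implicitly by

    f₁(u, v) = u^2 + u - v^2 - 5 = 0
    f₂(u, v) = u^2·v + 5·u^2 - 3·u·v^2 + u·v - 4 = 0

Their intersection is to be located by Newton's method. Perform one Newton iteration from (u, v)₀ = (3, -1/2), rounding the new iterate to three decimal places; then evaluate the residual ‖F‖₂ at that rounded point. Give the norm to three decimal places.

6.093

At (3, -1/2): F = (6.750, 32.750).
Jacobian J = [[2·u + 1, -2·v], [2·u·v + 10·u - 3·v^2 + v, u^2 - 6·u·v + u]].
At the point, J = [[7.000, 1.000], [25.750, 21.000]] (det J = 121.250).
Solving J·Δ = −F gives Δ = (-0.899, -0.457).
Then the next iterate is (u, v)₁ = (2.101, -0.957).
Re-evaluating at (2.101, -0.957): F = (0.59935, 6.06336), so ‖F‖₂ = 6.093.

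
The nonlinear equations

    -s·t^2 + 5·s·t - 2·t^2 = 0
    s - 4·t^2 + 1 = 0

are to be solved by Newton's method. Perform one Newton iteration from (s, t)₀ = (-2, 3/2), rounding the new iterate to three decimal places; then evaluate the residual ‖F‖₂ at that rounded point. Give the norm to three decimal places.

At (-2, 3/2): F = (-15.000, -10.000).
Jacobian J = [[-t^2 + 5·t, -2·s·t + 5·s - 4·t], [1, -8·t]].
At the point, J = [[5.250, -10.000], [1.000, -12.000]] (det J = -53.000).
Solving J·Δ = −F gives Δ = (1.509, -0.708).
Then the next iterate is (s, t)₁ = (-0.491, 0.792).
Re-evaluating at (-0.491, 0.792): F = (-2.89090, -2.00006), so ‖F‖₂ = 3.515.

3.515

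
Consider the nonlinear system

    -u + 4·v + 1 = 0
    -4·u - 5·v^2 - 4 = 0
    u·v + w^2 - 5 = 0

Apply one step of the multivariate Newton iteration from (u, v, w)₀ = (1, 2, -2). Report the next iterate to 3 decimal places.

At (1, 2, -2): F = (8.000, -28.000, 1.000).
Jacobian J = [[-1, 4, 0], [-4, -10·v, 0], [v, u, 2·w]].
At the point, J = [[-1.000, 4.000, 0.000], [-4.000, -20.000, 0.000], [2.000, 1.000, -4.000]] (det J = -144.000).
Solving J·Δ = −F gives Δ = (1.333, -1.667, 0.500).
Then the next iterate is (u, v, w)₁ = (2.333, 0.333, -1.500).

(2.333, 0.333, -1.500)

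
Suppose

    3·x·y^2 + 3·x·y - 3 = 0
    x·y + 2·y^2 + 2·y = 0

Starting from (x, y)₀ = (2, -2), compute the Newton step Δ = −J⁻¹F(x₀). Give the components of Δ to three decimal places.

At (2, -2): F = (9.000, 0.000).
Jacobian J = [[3·y^2 + 3·y, 6·x·y + 3·x], [y, x + 4·y + 2]].
At the point, J = [[6.000, -18.000], [-2.000, -4.000]] (det J = -60.000).
Solving J·Δ = −F gives Δ = (-0.600, 0.300).

(-0.600, 0.300)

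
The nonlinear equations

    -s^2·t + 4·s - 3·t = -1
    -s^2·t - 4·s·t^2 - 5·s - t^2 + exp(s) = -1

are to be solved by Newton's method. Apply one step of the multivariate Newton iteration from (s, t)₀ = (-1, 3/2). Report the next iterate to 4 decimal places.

(0.8950, 2.5662)

At (-1, 3/2): F = (-9.0000, 11.617879).
Jacobian J = [[-2·s·t + 4, -s^2 - 3], [-2·s·t - 4·t^2 + exp(s) - 5, -s^2 - 8·s·t - 2·t]].
At the point, J = [[7.0000, -4.0000], [-10.632121, 8.0000]] (det J = 13.471518).
Solving J·Δ = −F gives Δ = (1.8950, 1.0662).
Then the next iterate is (s, t)₁ = (0.8950, 2.5662).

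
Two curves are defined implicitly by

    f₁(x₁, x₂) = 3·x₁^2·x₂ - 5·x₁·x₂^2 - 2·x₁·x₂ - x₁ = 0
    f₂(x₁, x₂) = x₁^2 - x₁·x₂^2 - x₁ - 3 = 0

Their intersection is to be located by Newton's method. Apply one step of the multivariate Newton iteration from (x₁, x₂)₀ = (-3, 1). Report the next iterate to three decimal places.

(-1.707, 0.724)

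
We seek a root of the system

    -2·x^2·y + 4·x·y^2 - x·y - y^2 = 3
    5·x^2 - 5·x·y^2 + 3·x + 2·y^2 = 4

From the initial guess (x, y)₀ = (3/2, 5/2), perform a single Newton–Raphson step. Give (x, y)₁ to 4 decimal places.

(0.0604, 2.3709)

At (3/2, 5/2): F = (13.2500, -22.6250).
Jacobian J = [[-4·x·y + 4·y^2 - y, -2·x^2 + 8·x·y - x - 2·y], [10·x - 5·y^2 + 3, -10·x·y + 4·y]].
At the point, J = [[7.5000, 19.0000], [-13.2500, -27.5000]] (det J = 45.5000).
Solving J·Δ = −F gives Δ = (-1.4396, -0.1291).
Then the next iterate is (x, y)₁ = (0.0604, 2.3709).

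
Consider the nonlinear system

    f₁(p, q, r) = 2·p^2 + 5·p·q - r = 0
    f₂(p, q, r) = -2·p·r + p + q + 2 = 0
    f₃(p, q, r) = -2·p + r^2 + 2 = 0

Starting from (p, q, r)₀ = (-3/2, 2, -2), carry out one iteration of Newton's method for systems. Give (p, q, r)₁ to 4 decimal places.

At (-3/2, 2, -2): F = (-8.5000, -3.5000, 9.0000).
Jacobian J = [[4·p + 5·q, 5·p, -1], [-2·r + 1, 1, -2·p], [-2, 0, 2·r]].
At the point, J = [[4.0000, -7.5000, -1.0000], [5.0000, 1.0000, 3.0000], [-2.0000, 0.0000, -4.0000]] (det J = -123.0000).
Solving J·Δ = −F gives Δ = (-0.4431, -1.6992, 2.4715).
Then the next iterate is (p, q, r)₁ = (-1.9431, 0.3008, 0.4715).

(-1.9431, 0.3008, 0.4715)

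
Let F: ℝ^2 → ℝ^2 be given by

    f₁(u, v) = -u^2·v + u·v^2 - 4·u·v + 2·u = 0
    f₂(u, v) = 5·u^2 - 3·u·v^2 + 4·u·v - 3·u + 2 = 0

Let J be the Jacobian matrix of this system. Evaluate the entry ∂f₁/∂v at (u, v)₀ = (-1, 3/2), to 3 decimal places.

0.000

∂f₁/∂v = -u^2 + 2·u·v - 4·u.
At (-1, 3/2) this is 0.000.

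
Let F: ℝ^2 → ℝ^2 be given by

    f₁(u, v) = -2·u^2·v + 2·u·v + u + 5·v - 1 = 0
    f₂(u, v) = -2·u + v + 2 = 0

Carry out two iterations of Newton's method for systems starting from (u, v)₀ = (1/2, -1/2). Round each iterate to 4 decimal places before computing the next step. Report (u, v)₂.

(1.0000, 0.0000)

At (1/2, -1/2): F = (-3.2500, 0.5000).
Jacobian J = [[-4·u·v + 2·v + 1, -2·u^2 + 2·u + 5], [-2, 1]].
At the point, J = [[1.0000, 5.5000], [-2.0000, 1.0000]] (det J = 12.0000).
Solving J·Δ = −F gives Δ = (0.5000, 0.5000).
Then the next iterate is (u, v)₁ = (1.0000, 0.0000).
Round to (1.0000, 0.0000) and repeat: F = (0.0000, 0.0000), J = [[1.0000, 5.0000], [-2.0000, 1.0000]].
Δ = (0.0000, 0.0000), so (u, v)₂ = (1.0000, 0.0000).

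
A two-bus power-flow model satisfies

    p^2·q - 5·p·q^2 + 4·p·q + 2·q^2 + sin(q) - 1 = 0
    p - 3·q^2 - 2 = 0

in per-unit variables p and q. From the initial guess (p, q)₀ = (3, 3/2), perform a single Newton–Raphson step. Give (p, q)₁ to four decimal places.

At (3, 3/2): F = (2.247495, -5.7500).
Jacobian J = [[2·p·q - 5·q^2 + 4·q, p^2 - 10·p·q + 4·p + 4·q + cos(q)], [1, -6·q]].
At the point, J = [[3.7500, -17.929263], [1.0000, -9.0000]] (det J = -15.820737).
Solving J·Δ = −F gives Δ = (-7.7949, -1.5050).
Then the next iterate is (p, q)₁ = (-4.7949, -0.0050).

(-4.7949, -0.0050)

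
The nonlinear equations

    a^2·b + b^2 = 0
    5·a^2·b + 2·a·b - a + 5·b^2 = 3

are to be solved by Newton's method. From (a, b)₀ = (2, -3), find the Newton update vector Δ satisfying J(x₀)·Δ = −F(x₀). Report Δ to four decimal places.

At (2, -3): F = (-3.0000, -32.0000).
Jacobian J = [[2·a·b, a^2 + 2·b], [10·a·b + 2·b - 1, 5·a^2 + 2·a + 10·b]].
At the point, J = [[-12.0000, -2.0000], [-67.0000, -6.0000]] (det J = -62.0000).
Solving J·Δ = −F gives Δ = (-0.7419, 2.9516).

(-0.7419, 2.9516)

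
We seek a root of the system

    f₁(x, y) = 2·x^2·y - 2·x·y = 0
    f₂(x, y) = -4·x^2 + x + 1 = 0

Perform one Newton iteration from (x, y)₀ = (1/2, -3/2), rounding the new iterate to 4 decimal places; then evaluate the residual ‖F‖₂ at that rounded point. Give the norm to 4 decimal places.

At (1/2, -3/2): F = (0.7500, 0.5000).
Jacobian J = [[4·x·y - 2·y, 2·x^2 - 2·x], [-8·x + 1, 0]].
At the point, J = [[0.0000, -0.5000], [-3.0000, 0.0000]] (det J = -1.5000).
Solving J·Δ = −F gives Δ = (0.1667, 1.5000).
Then the next iterate is (x, y)₁ = (0.6667, 0.0000).
Re-evaluating at (0.6667, 0.0000): F = (0.0000, -0.111256), so ‖F‖₂ = 0.1113.

0.1113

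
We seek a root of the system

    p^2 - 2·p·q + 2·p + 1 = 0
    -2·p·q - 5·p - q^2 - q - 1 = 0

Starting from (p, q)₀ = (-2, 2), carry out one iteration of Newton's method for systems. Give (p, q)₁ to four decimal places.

(-0.7381, 1.6429)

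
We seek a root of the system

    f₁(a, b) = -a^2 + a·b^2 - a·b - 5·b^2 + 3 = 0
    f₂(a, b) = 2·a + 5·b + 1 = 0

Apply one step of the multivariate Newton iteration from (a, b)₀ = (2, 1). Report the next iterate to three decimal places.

(14.500, -6.000)

At (2, 1): F = (-6.000, 10.000).
Jacobian J = [[-2·a + b^2 - b, 2·a·b - a - 10·b], [2, 5]].
At the point, J = [[-4.000, -8.000], [2.000, 5.000]] (det J = -4.000).
Solving J·Δ = −F gives Δ = (12.500, -7.000).
Then the next iterate is (a, b)₁ = (14.500, -6.000).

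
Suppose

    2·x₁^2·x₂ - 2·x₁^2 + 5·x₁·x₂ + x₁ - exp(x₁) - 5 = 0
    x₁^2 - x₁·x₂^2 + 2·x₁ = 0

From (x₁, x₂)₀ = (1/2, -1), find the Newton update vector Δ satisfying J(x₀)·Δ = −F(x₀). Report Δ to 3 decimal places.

(-0.760, 0.771)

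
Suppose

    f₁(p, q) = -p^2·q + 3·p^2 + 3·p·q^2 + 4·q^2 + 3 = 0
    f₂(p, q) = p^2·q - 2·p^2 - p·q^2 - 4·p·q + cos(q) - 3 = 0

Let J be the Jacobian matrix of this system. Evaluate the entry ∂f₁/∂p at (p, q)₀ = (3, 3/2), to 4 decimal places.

∂f₁/∂p = -2·p·q + 6·p + 3·q^2.
At (3, 3/2) this is 15.7500.

15.7500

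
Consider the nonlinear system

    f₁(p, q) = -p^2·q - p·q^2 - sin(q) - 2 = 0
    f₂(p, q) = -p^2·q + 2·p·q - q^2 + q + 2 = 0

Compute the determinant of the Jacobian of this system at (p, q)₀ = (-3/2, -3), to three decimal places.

-185.400

J = [[-2·p·q - q^2, -p^2 - 2·p·q - cos(q)], [-2·p·q + 2·q, -p^2 + 2·p - 2·q + 1]].
At the point, J = [[-18.000, -10.26001], [-15.000, 1.750]].
det J = -185.400.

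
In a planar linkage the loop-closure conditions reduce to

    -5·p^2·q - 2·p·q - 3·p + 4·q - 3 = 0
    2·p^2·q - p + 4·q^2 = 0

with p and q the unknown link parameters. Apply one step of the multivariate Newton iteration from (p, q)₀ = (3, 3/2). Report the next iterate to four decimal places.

(1.7360, 1.1163)

At (3, 3/2): F = (-82.5000, 33.0000).
Jacobian J = [[-10·p·q - 2·q - 3, -5·p^2 - 2·p + 4], [4·p·q - 1, 2·p^2 + 8·q]].
At the point, J = [[-51.0000, -47.0000], [17.0000, 30.0000]] (det J = -731.0000).
Solving J·Δ = −F gives Δ = (-1.2640, -0.3837).
Then the next iterate is (p, q)₁ = (1.7360, 1.1163).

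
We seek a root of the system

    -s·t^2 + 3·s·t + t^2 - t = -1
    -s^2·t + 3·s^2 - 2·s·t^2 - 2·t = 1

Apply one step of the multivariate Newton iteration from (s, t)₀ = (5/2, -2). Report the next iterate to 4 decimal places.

(1.3193, -1.5045)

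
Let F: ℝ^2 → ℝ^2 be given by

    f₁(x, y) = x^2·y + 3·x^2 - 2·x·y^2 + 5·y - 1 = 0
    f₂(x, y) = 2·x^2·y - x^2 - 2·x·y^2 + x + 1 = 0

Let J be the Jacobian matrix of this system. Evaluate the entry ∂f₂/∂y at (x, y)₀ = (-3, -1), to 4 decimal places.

6.0000

∂f₂/∂y = 2·x^2 - 4·x·y.
At (-3, -1) this is 6.0000.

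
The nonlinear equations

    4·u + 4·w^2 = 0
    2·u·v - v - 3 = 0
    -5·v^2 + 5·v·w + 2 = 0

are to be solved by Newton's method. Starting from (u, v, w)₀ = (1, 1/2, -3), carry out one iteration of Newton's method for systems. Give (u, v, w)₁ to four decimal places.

(3.5755, 0.4245, -0.9041)

At (1, 1/2, -3): F = (40.0000, -2.5000, -6.7500).
Jacobian J = [[4, 0, 8·w], [2·v, 2·u - 1, 0], [0, -10·v + 5·w, 5·v]].
At the point, J = [[4.0000, 0.0000, -24.0000], [1.0000, 1.0000, 0.0000], [0.0000, -20.0000, 2.5000]] (det J = 490.0000).
Solving J·Δ = −F gives Δ = (2.5755, -0.0755, 2.0959).
Then the next iterate is (u, v, w)₁ = (3.5755, 0.4245, -0.9041).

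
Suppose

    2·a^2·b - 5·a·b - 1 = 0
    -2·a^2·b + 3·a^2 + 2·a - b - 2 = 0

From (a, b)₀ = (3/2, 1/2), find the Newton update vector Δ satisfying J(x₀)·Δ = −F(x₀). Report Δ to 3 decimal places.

(-1.353, -1.059)

At (3/2, 1/2): F = (-2.500, 5.000).
Jacobian J = [[4·a·b - 5·b, 2·a^2 - 5·a], [-4·a·b + 6·a + 2, -2·a^2 - 1]].
At the point, J = [[0.500, -3.000], [8.000, -5.500]] (det J = 21.250).
Solving J·Δ = −F gives Δ = (-1.353, -1.059).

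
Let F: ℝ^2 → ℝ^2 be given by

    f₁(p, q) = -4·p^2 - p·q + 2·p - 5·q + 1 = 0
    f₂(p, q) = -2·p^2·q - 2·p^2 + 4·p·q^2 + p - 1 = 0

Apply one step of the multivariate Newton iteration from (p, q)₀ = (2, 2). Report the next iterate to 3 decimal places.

(0.760, 1.263)

At (2, 2): F = (-25.000, 9.000).
Jacobian J = [[-8·p - q + 2, -p - 5], [-4·p·q - 4·p + 4·q^2 + 1, -2·p^2 + 8·p·q]].
At the point, J = [[-16.000, -7.000], [-7.000, 24.000]] (det J = -433.000).
Solving J·Δ = −F gives Δ = (-1.240, -0.737).
Then the next iterate is (p, q)₁ = (0.760, 1.263).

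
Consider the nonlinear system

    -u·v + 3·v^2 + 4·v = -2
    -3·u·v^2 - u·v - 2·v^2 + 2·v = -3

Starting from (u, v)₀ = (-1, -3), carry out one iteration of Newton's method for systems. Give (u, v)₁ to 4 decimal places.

(-1.0093, -1.9252)

At (-1, -3): F = (14.0000, 3.0000).
Jacobian J = [[-v, -u + 6·v + 4], [-3·v^2 - v, -6·u·v - u - 4·v + 2]].
At the point, J = [[3.0000, -13.0000], [-24.0000, -3.0000]] (det J = -321.0000).
Solving J·Δ = −F gives Δ = (-0.0093, 1.0748).
Then the next iterate is (u, v)₁ = (-1.0093, -1.9252).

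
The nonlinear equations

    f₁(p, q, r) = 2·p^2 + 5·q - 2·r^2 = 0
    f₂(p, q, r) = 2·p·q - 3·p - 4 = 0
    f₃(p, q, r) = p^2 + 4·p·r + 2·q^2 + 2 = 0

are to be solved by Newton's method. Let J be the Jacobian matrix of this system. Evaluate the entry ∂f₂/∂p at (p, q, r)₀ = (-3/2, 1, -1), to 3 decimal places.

-1.000

∂f₂/∂p = 2·q - 3.
At (-3/2, 1, -1) this is -1.000.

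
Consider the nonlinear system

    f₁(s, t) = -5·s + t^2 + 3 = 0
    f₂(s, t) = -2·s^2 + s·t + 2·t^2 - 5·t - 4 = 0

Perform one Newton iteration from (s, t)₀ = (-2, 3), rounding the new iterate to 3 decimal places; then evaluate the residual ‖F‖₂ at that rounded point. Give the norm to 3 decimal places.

7.730

At (-2, 3): F = (22.000, -15.000).
Jacobian J = [[-5, 2·t], [-4·s + t, s + 4·t - 5]].
At the point, J = [[-5.000, 6.000], [11.000, 5.000]] (det J = -91.000).
Solving J·Δ = −F gives Δ = (2.198, -1.835).
Then the next iterate is (s, t)₁ = (0.198, 1.165).
Re-evaluating at (0.198, 1.165): F = (3.36722, -6.95829), so ‖F‖₂ = 7.730.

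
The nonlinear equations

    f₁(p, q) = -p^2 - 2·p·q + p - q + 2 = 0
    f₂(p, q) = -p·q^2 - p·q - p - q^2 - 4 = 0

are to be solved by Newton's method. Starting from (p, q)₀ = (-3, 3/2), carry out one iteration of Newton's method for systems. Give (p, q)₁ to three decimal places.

At (-3, 3/2): F = (-2.500, 8.000).
Jacobian J = [[-2·p - 2·q + 1, -2·p - 1], [-q^2 - q - 1, -2·p·q - p - 2·q]].
At the point, J = [[4.000, 5.000], [-4.750, 9.000]] (det J = 59.750).
Solving J·Δ = −F gives Δ = (1.046, -0.337).
Then the next iterate is (p, q)₁ = (-1.954, 1.163).

(-1.954, 1.163)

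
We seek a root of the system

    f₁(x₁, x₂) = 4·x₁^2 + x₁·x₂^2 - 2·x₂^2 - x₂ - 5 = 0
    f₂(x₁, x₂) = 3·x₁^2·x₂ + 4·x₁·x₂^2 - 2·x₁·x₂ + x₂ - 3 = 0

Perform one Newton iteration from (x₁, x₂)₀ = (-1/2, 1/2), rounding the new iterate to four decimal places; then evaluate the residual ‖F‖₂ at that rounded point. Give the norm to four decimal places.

At (-1/2, 1/2): F = (-5.1250, -2.1250).
Jacobian J = [[8·x₁ + x₂^2, 2·x₁·x₂ - 4·x₂ - 1], [6·x₁·x₂ + 4·x₂^2 - 2·x₂, 3·x₁^2 + 8·x₁·x₂ - 2·x₁ + 1]].
At the point, J = [[-3.7500, -3.5000], [-1.5000, 0.7500]] (det J = -8.0625).
Solving J·Δ = −F gives Δ = (-1.3992, 0.0349).
Then the next iterate is (x₁, x₂)₁ = (-1.8992, 0.5349).
Re-evaluating at (-1.8992, 0.5349): F = (7.777311, 3.181173), so ‖F‖₂ = 8.4028.

8.4028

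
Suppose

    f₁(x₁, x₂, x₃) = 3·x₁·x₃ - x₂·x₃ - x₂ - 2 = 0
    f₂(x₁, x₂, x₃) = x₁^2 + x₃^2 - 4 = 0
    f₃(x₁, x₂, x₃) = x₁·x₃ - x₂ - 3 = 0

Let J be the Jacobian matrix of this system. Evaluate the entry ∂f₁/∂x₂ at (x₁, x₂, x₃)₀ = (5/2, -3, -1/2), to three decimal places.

-0.500

∂f₁/∂x₂ = -x₃ - 1.
At (5/2, -3, -1/2) this is -0.500.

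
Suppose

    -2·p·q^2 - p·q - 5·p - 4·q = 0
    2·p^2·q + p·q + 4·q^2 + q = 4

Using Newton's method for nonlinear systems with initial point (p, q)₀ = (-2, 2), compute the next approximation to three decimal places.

At (-2, 2): F = (22.000, 26.000).
Jacobian J = [[-2·q^2 - q - 5, -4·p·q - p - 4], [4·p·q + q, 2·p^2 + p + 8·q + 1]].
At the point, J = [[-15.000, 14.000], [-14.000, 23.000]] (det J = -149.000).
Solving J·Δ = −F gives Δ = (0.953, -0.550).
Then the next iterate is (p, q)₁ = (-1.047, 1.450).

(-1.047, 1.450)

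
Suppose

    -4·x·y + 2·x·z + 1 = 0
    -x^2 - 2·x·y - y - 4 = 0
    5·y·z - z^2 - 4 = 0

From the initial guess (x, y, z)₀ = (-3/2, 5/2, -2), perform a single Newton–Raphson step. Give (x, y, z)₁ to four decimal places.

(0.3958, 5.0208, 1.5278)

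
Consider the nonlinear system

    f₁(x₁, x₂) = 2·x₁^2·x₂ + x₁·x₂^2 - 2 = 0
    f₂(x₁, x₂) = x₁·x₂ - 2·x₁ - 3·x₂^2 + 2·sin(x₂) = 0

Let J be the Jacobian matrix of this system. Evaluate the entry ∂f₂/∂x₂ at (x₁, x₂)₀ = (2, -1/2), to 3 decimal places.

∂f₂/∂x₂ = x₁ - 6·x₂ + 2·cos(x₂).
At (2, -1/2) this is 6.755.

6.755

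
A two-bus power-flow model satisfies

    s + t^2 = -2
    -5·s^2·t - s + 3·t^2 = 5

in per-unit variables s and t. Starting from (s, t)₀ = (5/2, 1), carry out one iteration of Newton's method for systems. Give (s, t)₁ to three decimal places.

At (5/2, 1): F = (5.500, -35.750).
Jacobian J = [[1, 2·t], [-10·s·t - 1, -5·s^2 + 6·t]].
At the point, J = [[1.000, 2.000], [-26.000, -25.250]] (det J = 26.750).
Solving J·Δ = −F gives Δ = (2.519, -4.009).
Then the next iterate is (s, t)₁ = (5.019, -3.009).

(5.019, -3.009)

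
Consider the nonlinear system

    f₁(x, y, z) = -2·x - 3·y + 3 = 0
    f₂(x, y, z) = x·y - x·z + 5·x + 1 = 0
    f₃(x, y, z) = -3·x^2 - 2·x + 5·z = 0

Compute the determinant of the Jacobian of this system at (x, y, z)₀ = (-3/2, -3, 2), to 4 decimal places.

-16.5000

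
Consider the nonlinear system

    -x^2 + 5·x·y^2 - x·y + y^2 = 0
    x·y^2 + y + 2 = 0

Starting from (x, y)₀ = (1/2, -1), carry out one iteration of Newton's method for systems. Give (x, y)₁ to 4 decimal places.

(-1.0000, -1.5000)

At (1/2, -1): F = (3.7500, 1.5000).
Jacobian J = [[-2·x + 5·y^2 - y, 10·x·y - x + 2·y], [y^2, 2·x·y + 1]].
At the point, J = [[5.0000, -7.5000], [1.0000, 0.0000]] (det J = 7.5000).
Solving J·Δ = −F gives Δ = (-1.5000, -0.5000).
Then the next iterate is (x, y)₁ = (-1.0000, -1.5000).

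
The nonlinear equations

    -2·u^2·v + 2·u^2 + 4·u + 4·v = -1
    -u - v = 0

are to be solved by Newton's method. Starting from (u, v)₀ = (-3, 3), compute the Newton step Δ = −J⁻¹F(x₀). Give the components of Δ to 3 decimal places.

At (-3, 3): F = (-35.000, 0.000).
Jacobian J = [[-4·u·v + 4·u + 4, -2·u^2 + 4], [-1, -1]].
At the point, J = [[28.000, -14.000], [-1.000, -1.000]] (det J = -42.000).
Solving J·Δ = −F gives Δ = (0.833, -0.833).

(0.833, -0.833)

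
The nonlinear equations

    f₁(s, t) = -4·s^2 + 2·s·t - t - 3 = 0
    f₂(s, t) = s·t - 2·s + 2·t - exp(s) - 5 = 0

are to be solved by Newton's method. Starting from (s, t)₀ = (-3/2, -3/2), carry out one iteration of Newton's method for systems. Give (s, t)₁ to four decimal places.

At (-3/2, -3/2): F = (-6.0000, -2.973130).
Jacobian J = [[-8·s + 2·t, 2·s - 1], [t - exp(s) - 2, s + 2]].
At the point, J = [[9.0000, -4.0000], [-3.723130, 0.5000]] (det J = -10.392521).
Solving J·Δ = −F gives Δ = (-1.4330, -4.7243).
Then the next iterate is (s, t)₁ = (-2.9330, -6.2243).

(-2.9330, -6.2243)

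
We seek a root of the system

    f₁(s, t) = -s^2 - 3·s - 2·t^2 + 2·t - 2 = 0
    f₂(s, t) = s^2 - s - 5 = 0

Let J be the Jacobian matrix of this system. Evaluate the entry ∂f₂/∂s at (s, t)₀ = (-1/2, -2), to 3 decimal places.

∂f₂/∂s = 2·s - 1.
At (-1/2, -2) this is -2.000.

-2.000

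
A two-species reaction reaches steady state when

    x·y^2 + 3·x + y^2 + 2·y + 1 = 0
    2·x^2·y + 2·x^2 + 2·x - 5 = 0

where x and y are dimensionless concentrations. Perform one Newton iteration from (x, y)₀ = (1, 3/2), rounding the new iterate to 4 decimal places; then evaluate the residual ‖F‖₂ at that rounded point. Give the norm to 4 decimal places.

At (1, 3/2): F = (11.5000, 2.0000).
Jacobian J = [[y^2 + 3, 2·x·y + 2·y + 2], [4·x·y + 4·x + 2, 2·x^2]].
At the point, J = [[5.2500, 8.0000], [12.0000, 2.0000]] (det J = -85.5000).
Solving J·Δ = −F gives Δ = (0.0819, -1.4912).
Then the next iterate is (x, y)₁ = (1.0819, 0.0088).
Re-evaluating at (1.0819, 0.0088): F = (4.263461, -0.474584), so ‖F‖₂ = 4.2898.

4.2898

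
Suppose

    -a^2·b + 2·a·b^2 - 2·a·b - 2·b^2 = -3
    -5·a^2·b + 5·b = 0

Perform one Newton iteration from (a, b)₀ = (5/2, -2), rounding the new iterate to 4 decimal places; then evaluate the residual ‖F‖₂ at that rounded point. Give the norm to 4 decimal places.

17.0072

At (5/2, -2): F = (37.5000, 52.5000).
Jacobian J = [[-2·a·b + 2·b^2 - 2·b, -a^2 + 4·a·b - 2·a - 4·b], [-10·a·b, -5·a^2 + 5]].
At the point, J = [[22.0000, -23.2500], [50.0000, -26.2500]] (det J = 585.0000).
Solving J·Δ = −F gives Δ = (-0.4038, 1.2308).
Then the next iterate is (a, b)₁ = (2.0962, -0.7692).
Re-evaluating at (2.0962, -0.7692): F = (10.901875, 13.053533), so ‖F‖₂ = 17.0072.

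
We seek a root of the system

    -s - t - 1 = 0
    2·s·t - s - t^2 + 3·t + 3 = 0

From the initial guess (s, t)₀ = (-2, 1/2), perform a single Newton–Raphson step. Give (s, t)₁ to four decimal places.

At (-2, 1/2): F = (0.5000, 4.2500).
Jacobian J = [[-1, -1], [2·t - 1, 2·s - 2·t + 3]].
At the point, J = [[-1.0000, -1.0000], [0.0000, -2.0000]] (det J = 2.0000).
Solving J·Δ = −F gives Δ = (-1.6250, 2.1250).
Then the next iterate is (s, t)₁ = (-3.6250, 2.6250).

(-3.6250, 2.6250)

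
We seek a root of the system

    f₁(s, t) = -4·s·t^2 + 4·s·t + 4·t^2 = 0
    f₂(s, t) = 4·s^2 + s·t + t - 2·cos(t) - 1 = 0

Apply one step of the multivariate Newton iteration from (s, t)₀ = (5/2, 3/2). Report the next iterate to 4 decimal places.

(0.9496, 2.2689)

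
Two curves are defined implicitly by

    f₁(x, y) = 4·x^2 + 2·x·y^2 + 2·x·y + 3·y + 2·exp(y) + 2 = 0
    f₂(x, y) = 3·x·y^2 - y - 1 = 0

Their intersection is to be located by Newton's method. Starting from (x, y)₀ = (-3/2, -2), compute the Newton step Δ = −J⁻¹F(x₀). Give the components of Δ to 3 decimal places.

(0.693, 0.511)

At (-3/2, -2): F = (-0.72933, -17.000).
Jacobian J = [[8·x + 2·y^2 + 2·y, 4·x·y + 2·x + 2·exp(y) + 3], [3·y^2, 6·x·y - 1]].
At the point, J = [[-8.000, 12.27067], [12.000, 17.000]] (det J = -283.24805).
Solving J·Δ = −F gives Δ = (0.693, 0.511).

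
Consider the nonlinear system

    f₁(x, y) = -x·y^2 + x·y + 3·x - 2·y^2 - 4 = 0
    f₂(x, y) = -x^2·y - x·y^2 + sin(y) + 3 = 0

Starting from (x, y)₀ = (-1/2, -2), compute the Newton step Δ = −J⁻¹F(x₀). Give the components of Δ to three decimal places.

At (-1/2, -2): F = (-10.500, 4.59070).
Jacobian J = [[-y^2 + y + 3, -2·x·y + x - 4·y], [-2·x·y - y^2, -x^2 - 2·x·y + cos(y)]].
At the point, J = [[-3.000, 5.500], [-6.000, -2.66615]] (det J = 40.99844).
Solving J·Δ = −F gives Δ = (-0.067, 1.873).

(-0.067, 1.873)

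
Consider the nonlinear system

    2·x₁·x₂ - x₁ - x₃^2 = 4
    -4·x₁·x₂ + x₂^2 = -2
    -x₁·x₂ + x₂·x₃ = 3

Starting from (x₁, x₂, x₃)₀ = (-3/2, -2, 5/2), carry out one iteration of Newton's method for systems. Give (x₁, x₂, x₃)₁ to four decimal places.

(-1.1607, -0.3571, 0.6250)

At (-3/2, -2, 5/2): F = (-2.7500, -6.0000, -11.0000).
Jacobian J = [[2·x₂ - 1, 2·x₁, -2·x₃], [-4·x₂, -4·x₁ + 2·x₂, 0], [-x₂, -x₁ + x₃, x₂]].
At the point, J = [[-5.0000, -3.0000, -5.0000], [8.0000, 2.0000, 0.0000], [2.0000, 4.0000, -2.0000]] (det J = -168.0000).
Solving J·Δ = −F gives Δ = (0.3393, 1.6429, -1.8750).
Then the next iterate is (x₁, x₂, x₃)₁ = (-1.1607, -0.3571, 0.6250).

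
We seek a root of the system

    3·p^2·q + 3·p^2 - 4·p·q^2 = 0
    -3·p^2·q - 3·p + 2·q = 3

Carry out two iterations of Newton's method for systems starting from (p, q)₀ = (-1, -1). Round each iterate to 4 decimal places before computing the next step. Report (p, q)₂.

At (-1, -1): F = (4.0000, 1.0000).
Jacobian J = [[6·p·q + 6·p - 4·q^2, 3·p^2 - 8·p·q], [-6·p·q - 3, -3·p^2 + 2]].
At the point, J = [[-4.0000, -5.0000], [-9.0000, -1.0000]] (det J = -41.0000).
Solving J·Δ = −F gives Δ = (0.0244, 0.7805).
Then the next iterate is (p, q)₁ = (-0.9756, -0.2195).
Round to (-0.9756, -0.2195) and repeat: F = (2.416647, 0.114557), J = [[-4.761456, 1.142232], [-4.284865, -0.855386]].
Δ = (0.2451, -1.0939), so (p, q)₂ = (-0.7305, -1.3134).

(-0.7305, -1.3134)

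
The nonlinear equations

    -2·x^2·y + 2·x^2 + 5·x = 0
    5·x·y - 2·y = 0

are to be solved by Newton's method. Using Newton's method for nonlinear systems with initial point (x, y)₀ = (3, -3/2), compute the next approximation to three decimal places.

(1.659, -0.773)

At (3, -3/2): F = (60.000, -19.500).
Jacobian J = [[-4·x·y + 4·x + 5, -2·x^2], [5·y, 5·x - 2]].
At the point, J = [[35.000, -18.000], [-7.500, 13.000]] (det J = 320.000).
Solving J·Δ = −F gives Δ = (-1.341, 0.727).
Then the next iterate is (x, y)₁ = (1.659, -0.773).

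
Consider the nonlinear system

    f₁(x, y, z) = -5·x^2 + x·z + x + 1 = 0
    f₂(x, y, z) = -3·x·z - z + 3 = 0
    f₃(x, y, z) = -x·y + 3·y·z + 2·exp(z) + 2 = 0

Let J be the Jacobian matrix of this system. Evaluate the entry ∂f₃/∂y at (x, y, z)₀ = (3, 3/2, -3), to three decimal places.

∂f₃/∂y = -x + 3·z.
At (3, 3/2, -3) this is -12.000.

-12.000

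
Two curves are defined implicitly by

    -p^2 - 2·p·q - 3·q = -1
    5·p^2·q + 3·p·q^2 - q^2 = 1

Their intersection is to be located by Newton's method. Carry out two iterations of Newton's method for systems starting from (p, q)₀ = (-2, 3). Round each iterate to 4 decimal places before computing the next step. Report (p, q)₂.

(-2.0565, 2.9014)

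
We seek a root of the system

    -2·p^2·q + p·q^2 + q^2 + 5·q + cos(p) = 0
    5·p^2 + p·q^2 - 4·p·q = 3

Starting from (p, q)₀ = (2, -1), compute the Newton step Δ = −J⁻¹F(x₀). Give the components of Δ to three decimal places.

At (2, -1): F = (5.58385, 27.000).
Jacobian J = [[-4·p·q + q^2 - sin(p), -2·p^2 + 2·p·q + 2·q + 5], [10·p + q^2 - 4·q, 2·p·q - 4·p]].
At the point, J = [[8.09070, -9.000], [25.000, -12.000]] (det J = 127.91157).
Solving J·Δ = −F gives Δ = (-1.376, -0.616).

(-1.376, -0.616)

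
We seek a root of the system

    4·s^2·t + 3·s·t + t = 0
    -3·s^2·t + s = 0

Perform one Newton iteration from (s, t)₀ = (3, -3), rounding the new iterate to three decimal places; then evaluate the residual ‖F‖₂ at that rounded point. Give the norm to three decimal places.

At (3, -3): F = (-138.000, 84.000).
Jacobian J = [[8·s·t + 3·t, 4·s^2 + 3·s + 1], [-6·s·t + 1, -3·s^2]].
At the point, J = [[-81.000, 46.000], [55.000, -27.000]] (det J = -343.000).
Solving J·Δ = −F gives Δ = (-0.402, 2.292).
Then the next iterate is (s, t)₁ = (2.598, -0.708).
Re-evaluating at (2.598, -0.708): F = (-25.34103, 16.93416), so ‖F‖₂ = 30.478.

30.478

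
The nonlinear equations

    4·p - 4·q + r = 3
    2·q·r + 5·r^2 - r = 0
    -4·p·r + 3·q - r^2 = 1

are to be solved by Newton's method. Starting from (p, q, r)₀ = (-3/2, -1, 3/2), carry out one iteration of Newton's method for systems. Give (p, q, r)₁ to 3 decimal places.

At (-3/2, -1, 3/2): F = (-3.500, 6.750, 2.750).
Jacobian J = [[4, -4, 1], [0, 2·r, 2·q + 10·r - 1], [-4·r, 3, -4·p - 2·r]].
At the point, J = [[4.000, -4.000, 1.000], [0.000, 3.000, 12.000], [-6.000, 3.000, 3.000]] (det J = 198.000).
Solving J·Δ = −F gives Δ = (-0.280, -1.220, -0.258).
Then the next iterate is (p, q, r)₁ = (-1.780, -2.220, 1.242).

(-1.780, -2.220, 1.242)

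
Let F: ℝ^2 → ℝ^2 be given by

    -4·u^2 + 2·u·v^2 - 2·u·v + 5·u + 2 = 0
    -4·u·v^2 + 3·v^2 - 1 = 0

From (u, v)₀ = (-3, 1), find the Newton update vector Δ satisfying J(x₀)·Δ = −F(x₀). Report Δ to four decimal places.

(1.6383, -0.2482)

At (-3, 1): F = (-49.0000, 14.0000).
Jacobian J = [[-8·u + 2·v^2 - 2·v + 5, 4·u·v - 2·u], [-4·v^2, -8·u·v + 6·v]].
At the point, J = [[29.0000, -6.0000], [-4.0000, 30.0000]] (det J = 846.0000).
Solving J·Δ = −F gives Δ = (1.6383, -0.2482).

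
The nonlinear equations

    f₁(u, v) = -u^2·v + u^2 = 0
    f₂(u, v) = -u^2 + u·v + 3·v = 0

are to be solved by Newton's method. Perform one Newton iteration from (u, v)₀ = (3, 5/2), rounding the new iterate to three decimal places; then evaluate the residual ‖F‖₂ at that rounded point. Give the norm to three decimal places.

2.293

At (3, 5/2): F = (-13.500, 6.000).
Jacobian J = [[-2·u·v + 2·u, -u^2], [-2·u + v, u + 3]].
At the point, J = [[-9.000, -9.000], [-3.500, 6.000]] (det J = -85.500).
Solving J·Δ = −F gives Δ = (-0.316, -1.184).
Then the next iterate is (u, v)₁ = (2.684, 1.316).
Re-evaluating at (2.684, 1.316): F = (-2.27642, 0.27629), so ‖F‖₂ = 2.293.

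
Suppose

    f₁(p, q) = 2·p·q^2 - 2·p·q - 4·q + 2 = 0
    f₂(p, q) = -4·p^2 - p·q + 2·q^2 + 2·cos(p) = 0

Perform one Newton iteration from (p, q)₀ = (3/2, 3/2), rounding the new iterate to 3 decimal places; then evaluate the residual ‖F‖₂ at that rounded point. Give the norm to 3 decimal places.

2.859

At (3/2, 3/2): F = (-1.750, -6.60853).
Jacobian J = [[2·q^2 - 2·q, 4·p·q - 2·p - 4], [-8·p - q - 2·sin(p), -p + 4·q]].
At the point, J = [[1.500, 2.000], [-15.49499, 4.500]] (det J = 37.73998).
Solving J·Δ = −F gives Δ = (-0.142, 0.981).
Then the next iterate is (p, q)₁ = (1.358, 2.481).
Re-evaluating at (1.358, 2.481): F = (2.05556, 1.98726), so ‖F‖₂ = 2.859.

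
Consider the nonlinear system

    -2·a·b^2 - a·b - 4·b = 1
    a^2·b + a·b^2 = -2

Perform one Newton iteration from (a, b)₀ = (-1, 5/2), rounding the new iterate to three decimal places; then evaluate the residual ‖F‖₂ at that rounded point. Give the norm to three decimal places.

0.695

At (-1, 5/2): F = (4.000, -1.750).
Jacobian J = [[-2·b^2 - b, -4·a·b - a - 4], [2·a·b + b^2, a^2 + 2·a·b]].
At the point, J = [[-15.000, 7.000], [1.250, -4.000]] (det J = 51.250).
Solving J·Δ = −F gives Δ = (0.073, -0.415).
Then the next iterate is (a, b)₁ = (-0.927, 2.085).
Re-evaluating at (-0.927, 2.085): F = (0.65255, -0.23818), so ‖F‖₂ = 0.695.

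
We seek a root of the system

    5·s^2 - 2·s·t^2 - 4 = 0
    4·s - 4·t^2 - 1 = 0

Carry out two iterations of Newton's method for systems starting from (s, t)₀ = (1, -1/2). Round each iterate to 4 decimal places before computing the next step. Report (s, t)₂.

At (1, -1/2): F = (0.5000, 2.0000).
Jacobian J = [[10·s - 2·t^2, -4·s·t], [4, -8·t]].
At the point, J = [[9.5000, 2.0000], [4.0000, 4.0000]] (det J = 30.0000).
Solving J·Δ = −F gives Δ = (0.0667, -0.5667).
Then the next iterate is (s, t)₁ = (1.0667, -1.0667).
Round to (1.0667, -1.0667) and repeat: F = (-0.738242, -1.284596), J = [[8.391302, 4.551396], [4.0000, 8.5336]].
Δ = (0.0085, 0.1466), so (s, t)₂ = (1.0752, -0.9201).

(1.0752, -0.9201)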